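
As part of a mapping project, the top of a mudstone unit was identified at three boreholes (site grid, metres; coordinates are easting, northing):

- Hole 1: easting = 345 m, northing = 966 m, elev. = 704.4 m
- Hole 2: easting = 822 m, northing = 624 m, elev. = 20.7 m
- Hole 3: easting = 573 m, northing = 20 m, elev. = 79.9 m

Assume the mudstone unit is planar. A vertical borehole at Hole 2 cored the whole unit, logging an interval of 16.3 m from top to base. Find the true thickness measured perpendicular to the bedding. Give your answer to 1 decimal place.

10.3 m

Two edge vectors: Hole 1→Hole 2 = (477, -342, -683.7), Hole 1→Hole 3 = (228, -946, -624.5).
Normal n = (Hole 1→Hole 2) × (Hole 1→Hole 3) = (-433201.2, 142002.9, -373266).
So ∂z/∂easting = −n_x/n_z = −1.16057 and ∂z/∂northing = −n_y/n_z = 0.38043.
|∇z| = √(a²+b²) = 1.22133, so dip δ = arctan(1.22133) = 50.69°.
True thickness = vertical thickness × cos δ = 16.3 × cos 50.69° = 10.3 m.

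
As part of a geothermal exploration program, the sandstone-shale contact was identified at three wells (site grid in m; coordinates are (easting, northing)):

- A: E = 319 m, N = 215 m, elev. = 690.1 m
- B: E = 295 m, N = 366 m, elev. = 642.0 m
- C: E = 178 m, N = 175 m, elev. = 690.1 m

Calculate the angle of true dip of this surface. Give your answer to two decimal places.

17.58°

Two edge vectors: A→B = (-24, 151, -48.1), A→C = (-141, -40, 0).
Normal n = (A→B) × (A→C) = (-1924, 6782.1, 22251).
So ∂z/∂E = −n_x/n_z = 0.08647 and ∂z/∂N = −n_y/n_z = −0.30480.
Gradient magnitude |∇z| = √(a² + b²) = √(0.00748 + 0.09290) = 0.31683.
True dip = arctan(0.31683) = 17.58°, dipping toward NNW (azimuth ≈ 344°).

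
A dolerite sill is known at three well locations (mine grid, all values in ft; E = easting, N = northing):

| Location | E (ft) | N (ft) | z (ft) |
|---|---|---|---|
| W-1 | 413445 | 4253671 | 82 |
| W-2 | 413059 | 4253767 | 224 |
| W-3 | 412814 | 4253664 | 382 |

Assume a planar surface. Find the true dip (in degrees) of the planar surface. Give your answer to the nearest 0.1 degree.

32.1°

Let the plane be z = a·E + b·N + c.
W-2−W-1: −386a + 96b = 142;  W-3−W-1: −631a − 7b = 300.
Solving gives a = −0.47084, b = −0.41401.
Gradient magnitude |∇z| = √(a² + b²) = √(0.22169 + 0.17141) = 0.62698.
True dip = arctan(0.62698) = 32.1°, dipping toward NE (azimuth ≈ 049°).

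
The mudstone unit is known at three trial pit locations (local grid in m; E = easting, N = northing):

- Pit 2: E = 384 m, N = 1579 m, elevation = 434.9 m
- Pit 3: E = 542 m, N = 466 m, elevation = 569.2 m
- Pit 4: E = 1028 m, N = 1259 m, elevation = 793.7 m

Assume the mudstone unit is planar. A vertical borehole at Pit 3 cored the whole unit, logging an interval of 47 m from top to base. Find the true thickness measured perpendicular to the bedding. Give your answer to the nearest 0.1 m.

41.4 m

Two edge vectors: Pit 2→Pit 3 = (158, -1113, 134.3), Pit 2→Pit 4 = (644, -320, 358.8).
Normal n = (Pit 2→Pit 3) × (Pit 2→Pit 4) = (-356368.4, 29798.8, 666212).
So ∂z/∂E = −n_x/n_z = 0.53492 and ∂z/∂N = −n_y/n_z = −0.04473.
|∇z| = √(a²+b²) = 0.53678, so dip δ = arctan(0.53678) = 28.23°.
True thickness = vertical thickness × cos δ = 47 × cos 28.23° = 41.4 m.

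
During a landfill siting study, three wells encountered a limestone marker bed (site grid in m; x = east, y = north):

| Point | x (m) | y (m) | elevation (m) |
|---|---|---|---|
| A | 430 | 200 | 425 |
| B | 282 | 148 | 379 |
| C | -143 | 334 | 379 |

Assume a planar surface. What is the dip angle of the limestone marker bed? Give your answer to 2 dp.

23.27°

Two edge vectors: A→B = (-148, -52, -46), A→C = (-573, 134, -46).
Normal n = (A→B) × (A→C) = (8556, 19550, -49628).
So ∂z/∂x = −n_x/n_z = 0.17240 and ∂z/∂y = −n_y/n_z = 0.39393.
Gradient magnitude |∇z| = √(a² + b²) = √(0.02972 + 0.15518) = 0.43000.
True dip = arctan(0.43000) = 23.27°, dipping toward SSW (azimuth ≈ 204°).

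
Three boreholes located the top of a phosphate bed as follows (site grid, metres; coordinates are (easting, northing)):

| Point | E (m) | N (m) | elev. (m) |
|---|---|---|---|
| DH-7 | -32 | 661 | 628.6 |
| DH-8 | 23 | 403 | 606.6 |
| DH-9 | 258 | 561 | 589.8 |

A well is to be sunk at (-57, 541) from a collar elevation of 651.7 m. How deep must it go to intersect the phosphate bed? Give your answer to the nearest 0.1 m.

Two edge vectors: DH-7→DH-8 = (55, -258, -22), DH-7→DH-9 = (290, -100, -38.8).
Normal n = (DH-7→DH-8) × (DH-7→DH-9) = (7810.4, -4246, 69320).
So ∂z/∂E = −n_x/n_z = −0.11267 and ∂z/∂N = −n_y/n_z = 0.06125.
Intercept c from DH-7: 628.6 − 3.61 − 40.49 = 584.51.
At (-57, 541): z_contact = 6.42 + 33.14 + 584.51 = 624.07 m.
Depth below ground = 651.7 − 624.07 = 27.6 m.

27.6 m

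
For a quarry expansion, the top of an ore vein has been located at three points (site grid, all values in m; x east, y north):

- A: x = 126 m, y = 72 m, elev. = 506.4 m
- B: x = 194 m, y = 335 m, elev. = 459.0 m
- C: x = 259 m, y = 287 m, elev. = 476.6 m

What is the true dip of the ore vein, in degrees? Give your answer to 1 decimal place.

13.5°

Two edge vectors: A→B = (68, 263, -47.4), A→C = (133, 215, -29.8).
Normal n = (A→B) × (A→C) = (2353.6, -4277.8, -20359).
So ∂z/∂x = −n_x/n_z = 0.11560 and ∂z/∂y = −n_y/n_z = −0.21012.
Gradient magnitude |∇z| = √(a² + b²) = √(0.01336 + 0.04415) = 0.23982.
True dip = arctan(0.23982) = 13.5°, dipping toward NNW (azimuth ≈ 331°).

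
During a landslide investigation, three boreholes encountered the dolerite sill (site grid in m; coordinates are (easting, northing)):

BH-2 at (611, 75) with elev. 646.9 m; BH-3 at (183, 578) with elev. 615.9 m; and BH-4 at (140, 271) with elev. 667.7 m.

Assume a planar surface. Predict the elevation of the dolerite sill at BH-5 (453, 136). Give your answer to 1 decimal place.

Two edge vectors: BH-2→BH-3 = (-428, 503, -31), BH-2→BH-4 = (-471, 196, 20.8).
Normal n = (BH-2→BH-3) × (BH-2→BH-4) = (16538.4, 23503.4, 153025).
So ∂z/∂E = −n_x/n_z = −0.10808 and ∂z/∂N = −n_y/n_z = −0.15359.
Intercept c from BH-2: 646.9 + 66.03 + 11.52 = 724.45.
At (453, 136): z = −49.0 − 20.9 + 724.45 = 654.6 m.

654.6 m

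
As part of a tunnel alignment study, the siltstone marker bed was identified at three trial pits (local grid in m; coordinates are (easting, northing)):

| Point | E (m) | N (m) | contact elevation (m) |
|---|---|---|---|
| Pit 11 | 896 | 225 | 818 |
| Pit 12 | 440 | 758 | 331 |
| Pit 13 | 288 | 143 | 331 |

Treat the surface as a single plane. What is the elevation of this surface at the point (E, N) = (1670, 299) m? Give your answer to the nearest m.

1444 m

Two edge vectors: Pit 11→Pit 12 = (-456, 533, -487), Pit 11→Pit 13 = (-608, -82, -487).
Normal n = (Pit 11→Pit 12) × (Pit 11→Pit 13) = (-299505, 74024, 361456).
So ∂z/∂E = −n_x/n_z = 0.82861 and ∂z/∂N = −n_y/n_z = −0.20479.
Intercept c from Pit 11: 818 − 742.43 + 46.08 = 121.65.
At (1670, 299): z = 1383.8 − 61.2 + 121.65 = 1444.2 m.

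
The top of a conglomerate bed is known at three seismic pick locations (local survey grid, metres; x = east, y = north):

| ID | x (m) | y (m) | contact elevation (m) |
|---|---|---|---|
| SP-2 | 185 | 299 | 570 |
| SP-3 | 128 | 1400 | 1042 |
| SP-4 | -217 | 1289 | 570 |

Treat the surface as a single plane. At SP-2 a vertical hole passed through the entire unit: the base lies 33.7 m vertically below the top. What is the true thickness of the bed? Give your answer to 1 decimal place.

Two edge vectors: SP-2→SP-3 = (-57, 1101, 472), SP-2→SP-4 = (-402, 990, 0).
Normal n = (SP-2→SP-3) × (SP-2→SP-4) = (-467280, -189744, 386172).
So ∂z/∂x = −n_x/n_z = 1.21003 and ∂z/∂y = −n_y/n_z = 0.49135.
|∇z| = √(a²+b²) = 1.30598, so dip δ = arctan(1.30598) = 52.56°.
True thickness = vertical thickness × cos δ = 33.7 × cos 52.56° = 20.5 m.

20.5 m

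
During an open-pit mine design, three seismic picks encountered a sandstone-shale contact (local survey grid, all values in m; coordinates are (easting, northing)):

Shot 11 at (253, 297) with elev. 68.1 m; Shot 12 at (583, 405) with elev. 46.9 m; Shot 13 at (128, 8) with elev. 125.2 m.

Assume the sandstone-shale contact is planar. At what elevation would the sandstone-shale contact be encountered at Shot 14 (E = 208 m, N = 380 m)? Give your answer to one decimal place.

Two edge vectors: Shot 11→Shot 12 = (330, 108, -21.2), Shot 11→Shot 13 = (-125, -289, 57.1).
Normal n = (Shot 11→Shot 12) × (Shot 11→Shot 13) = (40, -16193, -81870).
So ∂z/∂E = −n_x/n_z = 0.00049 and ∂z/∂N = −n_y/n_z = −0.19779.
Intercept c from Shot 11: 68.1 − 0.12 + 58.74 = 126.72.
At (208, 380): z = 0.1 − 75.2 + 126.72 = 51.7 m.

51.7 m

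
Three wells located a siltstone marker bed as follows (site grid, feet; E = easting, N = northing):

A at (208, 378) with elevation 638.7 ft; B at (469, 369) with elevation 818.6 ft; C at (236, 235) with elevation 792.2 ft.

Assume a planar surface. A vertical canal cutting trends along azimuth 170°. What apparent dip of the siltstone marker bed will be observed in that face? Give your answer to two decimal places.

46.25°

Let the plane be z = a·E + b·N + c.
B−A: 261a − 9b = 179.9;  C−A: 28a − 143b = 153.5.
Solving gives a = 0.65669, b = −0.94484.
Unit vector along 170° is (sin 170°, cos 170°) = (0.1736, -0.9848).
Slope in that direction = a·(0.1736) + b·(-0.9848) = 1.04452.
Apparent dip = arctan|1.04452| = 46.25° (true dip is 49.0°, so apparent ≤ true as expected).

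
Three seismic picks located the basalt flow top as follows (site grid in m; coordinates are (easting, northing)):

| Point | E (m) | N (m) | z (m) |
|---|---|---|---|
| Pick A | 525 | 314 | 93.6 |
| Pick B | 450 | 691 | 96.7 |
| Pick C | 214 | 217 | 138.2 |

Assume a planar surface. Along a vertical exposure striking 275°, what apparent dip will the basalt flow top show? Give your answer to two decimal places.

Two edge vectors: Pick A→Pick B = (-75, 377, 3.1), Pick A→Pick C = (-311, -97, 44.6).
Normal n = (Pick A→Pick B) × (Pick A→Pick C) = (17114.9, 2380.9, 124522).
So ∂z/∂E = −n_x/n_z = −0.13744 and ∂z/∂N = −n_y/n_z = −0.01912.
Unit vector along 275° is (sin 275°, cos 275°) = (-0.9962, 0.0872).
Slope in that direction = a·(-0.9962) + b·(0.0872) = 0.13526.
Apparent dip = arctan|0.13526| = 7.70° (true dip is 7.9°, so apparent ≤ true as expected).

7.70°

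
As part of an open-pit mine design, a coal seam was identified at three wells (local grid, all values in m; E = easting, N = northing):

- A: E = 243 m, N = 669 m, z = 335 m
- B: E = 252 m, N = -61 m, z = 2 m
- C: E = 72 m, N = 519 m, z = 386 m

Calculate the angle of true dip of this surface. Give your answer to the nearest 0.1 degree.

39.5°

Let the plane be z = a·E + b·N + c.
B−A: 9a − 730b = −333;  C−A: −171a − 150b = 51.
Solving gives a = −0.69092, b = 0.44765.
Gradient magnitude |∇z| = √(a² + b²) = √(0.47737 + 0.20039) = 0.82326.
True dip = arctan(0.82326) = 39.5°, dipping toward ESE (azimuth ≈ 123°).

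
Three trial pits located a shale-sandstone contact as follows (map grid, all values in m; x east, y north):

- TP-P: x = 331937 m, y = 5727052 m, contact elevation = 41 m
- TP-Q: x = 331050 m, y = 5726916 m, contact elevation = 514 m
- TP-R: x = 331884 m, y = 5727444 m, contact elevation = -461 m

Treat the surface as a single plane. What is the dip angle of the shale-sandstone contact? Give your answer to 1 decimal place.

53.8°

Two edge vectors: TP-P→TP-Q = (-887, -136, 473), TP-P→TP-R = (-53, 392, -502).
Normal n = (TP-P→TP-Q) × (TP-P→TP-R) = (-117144, -470343, -354912).
So ∂z/∂x = −n_x/n_z = −0.33006 and ∂z/∂y = −n_y/n_z = −1.32524.
Gradient magnitude |∇z| = √(a² + b²) = √(0.10894 + 1.75626) = 1.36572.
True dip = arctan(1.36572) = 53.8°, dipping toward NNE (azimuth ≈ 014°).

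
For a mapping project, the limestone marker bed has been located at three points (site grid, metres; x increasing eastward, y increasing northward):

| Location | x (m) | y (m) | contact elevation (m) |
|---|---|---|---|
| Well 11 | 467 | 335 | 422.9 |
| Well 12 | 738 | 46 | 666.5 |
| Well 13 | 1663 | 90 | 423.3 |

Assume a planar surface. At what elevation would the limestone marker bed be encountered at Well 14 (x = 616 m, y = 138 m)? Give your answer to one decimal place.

596.6 m

Let the plane be z = a·x + b·y + c.
Well 12−Well 11: 271a − 289b = 243.6;  Well 13−Well 11: 1196a − 245b = 0.4.
Solving gives a = −0.213309, b = −1.042930.
Then c = 422.9 − a·467 − b·335 = 871.90.
At (616, 138): z = −131.4 − 143.9 + 871.90 = 596.6 m.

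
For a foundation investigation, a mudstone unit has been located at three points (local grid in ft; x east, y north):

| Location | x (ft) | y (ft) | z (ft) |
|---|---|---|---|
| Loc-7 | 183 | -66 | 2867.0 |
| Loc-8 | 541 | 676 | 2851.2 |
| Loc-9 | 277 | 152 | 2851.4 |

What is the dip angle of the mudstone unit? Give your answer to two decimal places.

47.66°

Two edge vectors: Loc-7→Loc-8 = (358, 742, -15.8), Loc-7→Loc-9 = (94, 218, -15.6).
Normal n = (Loc-7→Loc-8) × (Loc-7→Loc-9) = (-8130.8, 4099.6, 8296).
So ∂z/∂x = −n_x/n_z = 0.98009 and ∂z/∂y = −n_y/n_z = −0.49417.
Gradient magnitude |∇z| = √(a² + b²) = √(0.96057 + 0.24420) = 1.09762.
True dip = arctan(1.09762) = 47.66°, dipping toward WNW (azimuth ≈ 297°).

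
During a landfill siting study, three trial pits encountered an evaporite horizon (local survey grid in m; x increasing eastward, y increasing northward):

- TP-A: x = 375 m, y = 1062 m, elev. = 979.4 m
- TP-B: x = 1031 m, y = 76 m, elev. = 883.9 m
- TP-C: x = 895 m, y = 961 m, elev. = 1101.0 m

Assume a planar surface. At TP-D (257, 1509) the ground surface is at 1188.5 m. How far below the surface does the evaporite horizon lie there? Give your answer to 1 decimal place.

Let the plane be z = a·x + b·y + c.
TP-B−TP-A: 656a − 986b = −95.5;  TP-C−TP-A: 520a − 101b = 121.6.
Solving gives a = 0.290154, b = 0.289899.
Then c = 979.4 − a·375 − b·1062 = 562.72.
At (257, 1509): z_contact = 74.57 + 437.46 + 562.72 = 1074.75 m.
Depth below ground = 1188.5 − 1074.75 = 113.8 m.

113.8 m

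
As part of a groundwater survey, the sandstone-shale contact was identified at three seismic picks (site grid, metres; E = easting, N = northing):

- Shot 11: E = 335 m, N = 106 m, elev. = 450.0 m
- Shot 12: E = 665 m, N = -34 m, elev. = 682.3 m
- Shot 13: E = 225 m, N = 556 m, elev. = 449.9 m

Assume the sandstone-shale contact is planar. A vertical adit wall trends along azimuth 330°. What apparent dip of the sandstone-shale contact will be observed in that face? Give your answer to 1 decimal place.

Two edge vectors: Shot 11→Shot 12 = (330, -140, 232.3), Shot 11→Shot 13 = (-110, 450, -0.1).
Normal n = (Shot 11→Shot 12) × (Shot 11→Shot 13) = (-104521, -25520, 133100).
So ∂z/∂E = −n_x/n_z = 0.78528 and ∂z/∂N = −n_y/n_z = 0.19174.
Unit vector along 330° is (sin 330°, cos 330°) = (-0.5000, 0.8660).
Slope in that direction = a·(-0.5000) + b·(0.8660) = −0.22659.
Apparent dip = arctan|0.22659| = 12.8° (true dip is 39.0°, so apparent ≤ true as expected).

12.8°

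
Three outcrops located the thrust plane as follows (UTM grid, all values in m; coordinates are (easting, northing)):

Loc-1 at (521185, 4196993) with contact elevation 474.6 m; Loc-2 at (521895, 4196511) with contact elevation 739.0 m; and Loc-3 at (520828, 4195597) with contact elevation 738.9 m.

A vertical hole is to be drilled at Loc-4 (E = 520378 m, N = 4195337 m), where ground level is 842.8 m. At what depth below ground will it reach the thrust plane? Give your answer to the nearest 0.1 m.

Let the plane be z = a·E + b·N + c.
Loc-2−Loc-1: 710a − 482b = 264.4;  Loc-3−Loc-1: −357a − 1396b = 264.3.
Solving gives a = 0.207791210, b = −0.242465231.
Then c = 474.6 − a·521185 − b·4196993 = 909801.81.
At (520378, 4195337): z_contact = 108129.97 − 1017223.35 + 909801.81 = 708.43 m.
Depth below ground = 842.8 − 708.43 = 134.4 m.

134.4 m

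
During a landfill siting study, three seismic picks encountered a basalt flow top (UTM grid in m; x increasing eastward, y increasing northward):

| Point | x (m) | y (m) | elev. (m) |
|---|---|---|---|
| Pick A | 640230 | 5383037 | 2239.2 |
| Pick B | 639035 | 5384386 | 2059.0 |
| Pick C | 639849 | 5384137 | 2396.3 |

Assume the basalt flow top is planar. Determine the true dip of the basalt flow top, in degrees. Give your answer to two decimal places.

Let the plane be z = a·x + b·y + c.
Pick B−Pick A: −1195a + 1349b = −180.2;  Pick C−Pick A: −381a + 1100b = 157.1.
Solving gives a = 0.51234, b = 0.32028.
Gradient magnitude |∇z| = √(a² + b²) = √(0.26250 + 0.10258) = 0.60421.
True dip = arctan(0.60421) = 31.14°, dipping toward WSW (azimuth ≈ 238°).

31.14°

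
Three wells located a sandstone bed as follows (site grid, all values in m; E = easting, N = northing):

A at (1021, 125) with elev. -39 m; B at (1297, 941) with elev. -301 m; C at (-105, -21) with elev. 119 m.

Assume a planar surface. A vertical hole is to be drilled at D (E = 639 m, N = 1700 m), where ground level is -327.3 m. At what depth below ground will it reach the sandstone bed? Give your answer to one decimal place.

123.0 m

Let the plane be z = a·E + b·N + c.
B−A: 276a + 816b = −262;  C−A: −1126a − 146b = 158.
Solving gives a = −0.103214, b = −0.286168.
Then c = -39 − a·1021 − b·125 = 102.15.
At (639, 1700): z_contact = −65.95 − 486.48 + 102.15 = -450.29 m.
Depth below ground = -327.3 − (-450.29) = 123.0 m.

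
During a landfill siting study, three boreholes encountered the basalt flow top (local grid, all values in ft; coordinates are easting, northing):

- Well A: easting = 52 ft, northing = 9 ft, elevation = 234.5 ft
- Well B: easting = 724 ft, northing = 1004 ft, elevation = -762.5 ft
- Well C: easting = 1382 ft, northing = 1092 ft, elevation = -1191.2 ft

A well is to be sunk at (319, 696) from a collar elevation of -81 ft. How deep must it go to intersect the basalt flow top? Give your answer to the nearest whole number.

261 ft

Two edge vectors: Well A→Well B = (672, 995, -997), Well A→Well C = (1330, 1083, -1425.7).
Normal n = (Well A→Well B) × (Well A→Well C) = (-338820.5, -367939.6, -595574).
So ∂z/∂easting = −n_x/n_z = −0.56890 and ∂z/∂northing = −n_y/n_z = −0.61779.
Intercept c from Well A: 234.5 + 29.58 + 5.56 = 269.64.
At (319, 696): z_contact = −181.5 − 430.0 + 269.64 = -341.8 ft.
Depth below ground = -81 − (-341.8) = 261 ft.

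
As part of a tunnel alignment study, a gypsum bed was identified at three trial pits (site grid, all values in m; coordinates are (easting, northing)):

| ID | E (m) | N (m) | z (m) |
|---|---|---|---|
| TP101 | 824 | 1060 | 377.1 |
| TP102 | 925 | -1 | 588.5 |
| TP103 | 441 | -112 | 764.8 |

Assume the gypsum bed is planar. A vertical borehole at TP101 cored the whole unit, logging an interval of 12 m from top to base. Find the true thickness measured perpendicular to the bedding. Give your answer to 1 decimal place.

11.2 m

Two edge vectors: TP101→TP102 = (101, -1061, 211.4), TP101→TP103 = (-383, -1172, 387.7).
Normal n = (TP101→TP102) × (TP101→TP103) = (-163588.9, -120123.9, -524735).
So ∂z/∂E = −n_x/n_z = −0.31176 and ∂z/∂N = −n_y/n_z = −0.22892.
|∇z| = √(a²+b²) = 0.38678, so dip δ = arctan(0.38678) = 21.15°.
True thickness = vertical thickness × cos δ = 12 × cos 21.15° = 11.2 m.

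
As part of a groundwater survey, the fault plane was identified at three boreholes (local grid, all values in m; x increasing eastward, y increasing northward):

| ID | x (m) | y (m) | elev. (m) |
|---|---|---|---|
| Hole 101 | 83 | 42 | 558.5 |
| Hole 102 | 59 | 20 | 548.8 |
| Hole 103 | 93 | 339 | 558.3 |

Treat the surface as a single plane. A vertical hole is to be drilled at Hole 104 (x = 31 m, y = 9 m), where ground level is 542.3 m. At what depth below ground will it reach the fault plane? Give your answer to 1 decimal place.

5.0 m

Let the plane be z = a·x + b·y + c.
Hole 102−Hole 101: −24a − 22b = −9.7;  Hole 103−Hole 101: 10a + 297b = −0.2.
Solving gives a = 0.41768, b = −0.01474.
Then c = 558.5 − a·83 − b·42 = 524.45.
At (31, 9): z_contact = 12.95 − 0.13 + 524.45 = 537.27 m.
Depth below ground = 542.3 − 537.27 = 5.0 m.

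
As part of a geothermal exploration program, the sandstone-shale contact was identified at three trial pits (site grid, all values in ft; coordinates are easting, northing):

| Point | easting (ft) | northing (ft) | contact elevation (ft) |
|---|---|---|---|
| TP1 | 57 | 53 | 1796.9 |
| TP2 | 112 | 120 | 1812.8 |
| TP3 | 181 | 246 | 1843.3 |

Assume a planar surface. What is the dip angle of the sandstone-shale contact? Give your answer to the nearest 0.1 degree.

14.2°

Let the plane be z = a·easting + b·northing + c.
TP2−TP1: 55a + 67b = 15.9;  TP3−TP1: 124a + 193b = 46.4.
Solving gives a = −0.01738, b = 0.25158.
Gradient magnitude |∇z| = √(a² + b²) = √(0.00030 + 0.06329) = 0.25218.
True dip = arctan(0.25218) = 14.2°, dipping toward S (azimuth ≈ 176°).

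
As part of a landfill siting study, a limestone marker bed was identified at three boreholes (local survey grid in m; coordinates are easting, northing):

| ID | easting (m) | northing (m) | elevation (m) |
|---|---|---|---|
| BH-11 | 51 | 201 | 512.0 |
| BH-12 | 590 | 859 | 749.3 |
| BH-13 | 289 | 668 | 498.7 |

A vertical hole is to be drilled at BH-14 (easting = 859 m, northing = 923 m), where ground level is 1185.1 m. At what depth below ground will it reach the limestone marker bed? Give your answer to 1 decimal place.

140.4 m

Let the plane be z = a·easting + b·northing + c.
BH-12−BH-11: 539a + 658b = 237.3;  BH-13−BH-11: 238a + 467b = −13.3.
Solving gives a = 1.25719, b = −0.66919.
Then c = 512 − a·51 − b·201 = 582.39.
At (859, 923): z_contact = 1079.93 − 617.66 + 582.39 = 1044.66 m.
Depth below ground = 1185.1 − 1044.66 = 140.4 m.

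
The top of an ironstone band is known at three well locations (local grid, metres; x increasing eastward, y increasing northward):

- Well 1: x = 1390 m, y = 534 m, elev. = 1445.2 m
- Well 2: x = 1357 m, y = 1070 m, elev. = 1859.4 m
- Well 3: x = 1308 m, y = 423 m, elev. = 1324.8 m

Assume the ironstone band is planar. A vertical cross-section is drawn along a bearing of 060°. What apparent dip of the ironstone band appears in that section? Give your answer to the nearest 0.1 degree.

Let the plane be z = a·x + b·y + c.
Well 2−Well 1: −33a + 536b = 414.2;  Well 3−Well 1: −82a − 111b = −120.4.
Solving gives a = 0.38976, b = 0.79676.
Unit vector along 060° is (sin 60°, cos 60°) = (0.8660, 0.5000).
Slope in that direction = a·(0.8660) + b·(0.5000) = 0.73592.
Apparent dip = arctan|0.73592| = 36.3° (true dip is 41.6°, so apparent ≤ true as expected).

36.3°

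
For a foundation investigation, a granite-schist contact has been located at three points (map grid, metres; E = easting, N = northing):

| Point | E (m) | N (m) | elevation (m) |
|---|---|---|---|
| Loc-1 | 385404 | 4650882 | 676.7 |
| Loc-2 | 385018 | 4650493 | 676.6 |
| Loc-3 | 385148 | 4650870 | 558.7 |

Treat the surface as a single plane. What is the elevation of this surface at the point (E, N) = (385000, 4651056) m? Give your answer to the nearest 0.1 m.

398.0 m

Two edge vectors: Loc-1→Loc-2 = (-386, -389, -0.1), Loc-1→Loc-3 = (-256, -12, -118).
Normal n = (Loc-1→Loc-2) × (Loc-1→Loc-3) = (45900.8, -45522.4, -94952).
So ∂z/∂E = −n_x/n_z = 0.483410565 and ∂z/∂N = −n_y/n_z = −0.479425394.
Intercept c from Loc-1: 676.7 − 186308.37 + 2229750.93 = 2044119.27.
At (385000, 4651056): z = 186113.1 − 2229834.4 + 2044119.27 = 398.0 m.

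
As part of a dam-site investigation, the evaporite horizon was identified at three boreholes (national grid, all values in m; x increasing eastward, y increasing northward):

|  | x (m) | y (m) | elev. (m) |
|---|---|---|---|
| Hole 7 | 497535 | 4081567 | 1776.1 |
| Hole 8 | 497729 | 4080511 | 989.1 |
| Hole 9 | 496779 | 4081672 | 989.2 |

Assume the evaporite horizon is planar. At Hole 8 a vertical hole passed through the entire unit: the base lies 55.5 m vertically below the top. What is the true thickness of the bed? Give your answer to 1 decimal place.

30.5 m

Let the plane be z = a·x + b·y + c.
Hole 8−Hole 7: 194a − 1056b = −787;  Hole 9−Hole 7: −756a + 105b = −786.9.
Solving gives a = 1.17435, b = 0.96101.
|∇z| = √(a²+b²) = 1.51744, so dip δ = arctan(1.51744) = 56.61°.
True thickness = vertical thickness × cos δ = 55.5 × cos 56.61° = 30.5 m.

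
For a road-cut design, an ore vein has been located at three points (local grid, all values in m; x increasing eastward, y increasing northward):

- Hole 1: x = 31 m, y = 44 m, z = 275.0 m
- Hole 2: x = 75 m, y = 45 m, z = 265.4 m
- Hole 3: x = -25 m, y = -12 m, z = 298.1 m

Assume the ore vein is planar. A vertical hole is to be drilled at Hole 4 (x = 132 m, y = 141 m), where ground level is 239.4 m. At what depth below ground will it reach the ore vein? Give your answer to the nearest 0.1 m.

5.3 m

Two edge vectors: Hole 1→Hole 2 = (44, 1, -9.6), Hole 1→Hole 3 = (-56, -56, 23.1).
Normal n = (Hole 1→Hole 2) × (Hole 1→Hole 3) = (-514.5, -478.8, -2408).
So ∂z/∂x = −n_x/n_z = −0.21366 and ∂z/∂y = −n_y/n_z = −0.19884.
Intercept c from Hole 1: 275 + 6.62 + 8.75 = 290.37.
At (132, 141): z_contact = −28.20 − 28.04 + 290.37 = 234.13 m.
Depth below ground = 239.4 − 234.13 = 5.3 m.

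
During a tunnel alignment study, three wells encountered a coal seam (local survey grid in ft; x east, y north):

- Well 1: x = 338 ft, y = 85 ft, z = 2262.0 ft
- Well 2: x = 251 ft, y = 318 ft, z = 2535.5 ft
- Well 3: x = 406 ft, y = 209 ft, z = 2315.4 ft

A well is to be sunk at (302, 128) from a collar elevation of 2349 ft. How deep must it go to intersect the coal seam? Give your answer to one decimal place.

20.4 ft

Let the plane be z = a·x + b·y + c.
Well 2−Well 1: −87a + 233b = 273.5;  Well 3−Well 1: 68a + 124b = 53.4.
Solving gives a = −0.80624, b = 0.87278.
Then c = 2262 − a·338 − b·85 = 2460.32.
At (302, 128): z_contact = −243.48 + 111.72 + 2460.32 = 2328.55 ft.
Depth below ground = 2349 − 2328.55 = 20.4 ft.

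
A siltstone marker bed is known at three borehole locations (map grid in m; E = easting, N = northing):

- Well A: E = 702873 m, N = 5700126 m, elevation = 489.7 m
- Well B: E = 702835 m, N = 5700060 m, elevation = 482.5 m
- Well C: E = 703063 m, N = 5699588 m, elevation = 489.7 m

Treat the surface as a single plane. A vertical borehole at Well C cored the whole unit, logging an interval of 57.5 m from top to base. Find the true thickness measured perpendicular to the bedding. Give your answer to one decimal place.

57.1 m

Two edge vectors: Well A→Well B = (-38, -66, -7.2), Well A→Well C = (190, -538, 0).
Normal n = (Well A→Well B) × (Well A→Well C) = (-3873.6, -1368, 32984).
So ∂z/∂E = −n_x/n_z = 0.11744 and ∂z/∂N = −n_y/n_z = 0.04147.
|∇z| = √(a²+b²) = 0.12455, so dip δ = arctan(0.12455) = 7.10°.
True thickness = vertical thickness × cos δ = 57.5 × cos 7.10° = 57.1 m.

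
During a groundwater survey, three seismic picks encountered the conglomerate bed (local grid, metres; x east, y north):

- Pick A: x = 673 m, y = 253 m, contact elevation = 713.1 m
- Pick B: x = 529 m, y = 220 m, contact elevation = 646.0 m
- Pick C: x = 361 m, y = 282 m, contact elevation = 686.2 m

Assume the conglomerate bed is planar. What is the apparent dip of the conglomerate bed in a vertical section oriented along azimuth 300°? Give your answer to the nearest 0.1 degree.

22.8°

Let the plane be z = a·x + b·y + c.
Pick B−Pick A: −144a − 33b = −67.1;  Pick C−Pick A: −312a + 29b = −26.9.
Solving gives a = 0.19580, b = 1.17894.
Unit vector along 300° is (sin 300°, cos 300°) = (-0.8660, 0.5000).
Slope in that direction = a·(-0.8660) + b·(0.5000) = 0.41990.
Apparent dip = arctan|0.41990| = 22.8° (true dip is 50.1°, so apparent ≤ true as expected).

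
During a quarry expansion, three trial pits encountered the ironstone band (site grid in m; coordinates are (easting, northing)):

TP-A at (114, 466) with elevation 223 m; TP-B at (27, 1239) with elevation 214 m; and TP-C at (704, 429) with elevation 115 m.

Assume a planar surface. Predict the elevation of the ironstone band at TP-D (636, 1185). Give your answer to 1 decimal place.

103.0 m

Two edge vectors: TP-A→TP-B = (-87, 773, -9), TP-A→TP-C = (590, -37, -108).
Normal n = (TP-A→TP-B) × (TP-A→TP-C) = (-83817, -14706, -452851).
So ∂z/∂E = −n_x/n_z = −0.185087 and ∂z/∂N = −n_y/n_z = −0.032474.
Intercept c from TP-A: 223 + 21.10 + 15.13 = 259.23.
At (636, 1185): z = −117.7 − 38.5 + 259.23 = 103.0 m.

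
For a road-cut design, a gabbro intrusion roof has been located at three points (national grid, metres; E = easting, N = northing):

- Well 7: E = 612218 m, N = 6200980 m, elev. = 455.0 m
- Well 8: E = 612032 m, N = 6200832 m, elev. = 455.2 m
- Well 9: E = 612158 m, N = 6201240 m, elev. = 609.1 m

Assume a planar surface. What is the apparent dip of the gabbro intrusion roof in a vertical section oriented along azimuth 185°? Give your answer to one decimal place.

24.9°

Let the plane be z = a·E + b·N + c.
Well 8−Well 7: −186a − 148b = 0.2;  Well 9−Well 7: −60a + 260b = 154.1.
Solving gives a = −0.39935, b = 0.50053.
Unit vector along 185° is (sin 185°, cos 185°) = (-0.0872, -0.9962).
Slope in that direction = a·(-0.0872) + b·(-0.9962) = −0.46382.
Apparent dip = arctan|0.46382| = 24.9° (true dip is 32.6°, so apparent ≤ true as expected).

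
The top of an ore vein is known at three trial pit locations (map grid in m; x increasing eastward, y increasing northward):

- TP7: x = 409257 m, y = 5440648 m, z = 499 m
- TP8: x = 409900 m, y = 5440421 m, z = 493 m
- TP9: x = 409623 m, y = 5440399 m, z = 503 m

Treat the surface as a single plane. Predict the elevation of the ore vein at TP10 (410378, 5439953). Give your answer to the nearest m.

Two edge vectors: TP7→TP8 = (643, -227, -6), TP7→TP9 = (366, -249, 4).
Normal n = (TP7→TP8) × (TP7→TP9) = (-2402, -4768, -77025).
So ∂z/∂x = −n_x/n_z = −0.03118468 and ∂z/∂y = −n_y/n_z = −0.06190198.
Intercept c from TP7: 499 + 12762.55 + 336786.88 = 350048.43.
At (410378, 5439953): z = −12797.5 − 336743.9 + 350048.43 = 507.1 m.

507 m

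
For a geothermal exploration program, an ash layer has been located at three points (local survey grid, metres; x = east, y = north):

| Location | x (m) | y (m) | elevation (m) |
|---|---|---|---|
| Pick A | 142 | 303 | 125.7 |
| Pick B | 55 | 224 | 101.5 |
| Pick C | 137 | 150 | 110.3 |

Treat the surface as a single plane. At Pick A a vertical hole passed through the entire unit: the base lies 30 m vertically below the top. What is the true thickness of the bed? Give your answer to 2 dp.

29.33 m

Two edge vectors: Pick A→Pick B = (-87, -79, -24.2), Pick A→Pick C = (-5, -153, -15.4).
Normal n = (Pick A→Pick B) × (Pick A→Pick C) = (-2486, -1218.8, 12916).
So ∂z/∂x = −n_x/n_z = 0.19247 and ∂z/∂y = −n_y/n_z = 0.09436.
|∇z| = √(a²+b²) = 0.21436, so dip δ = arctan(0.21436) = 12.10°.
True thickness = vertical thickness × cos δ = 30 × cos 12.10° = 29.33 m.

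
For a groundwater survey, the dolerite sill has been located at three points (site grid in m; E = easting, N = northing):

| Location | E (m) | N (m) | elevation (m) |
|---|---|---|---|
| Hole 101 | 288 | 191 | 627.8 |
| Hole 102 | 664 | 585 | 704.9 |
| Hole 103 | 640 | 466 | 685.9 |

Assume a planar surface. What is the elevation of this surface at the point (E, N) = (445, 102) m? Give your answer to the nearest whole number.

622 m

Let the plane be z = a·E + b·N + c.
Hole 102−Hole 101: 376a + 394b = 77.1;  Hole 103−Hole 101: 352a + 275b = 58.1.
Solving gives a = 0.04786, b = 0.15001.
Then c = 627.8 − a·288 − b·191 = 585.36.
At (445, 102): z = 21.3 + 15.3 + 585.36 = 622.0 m.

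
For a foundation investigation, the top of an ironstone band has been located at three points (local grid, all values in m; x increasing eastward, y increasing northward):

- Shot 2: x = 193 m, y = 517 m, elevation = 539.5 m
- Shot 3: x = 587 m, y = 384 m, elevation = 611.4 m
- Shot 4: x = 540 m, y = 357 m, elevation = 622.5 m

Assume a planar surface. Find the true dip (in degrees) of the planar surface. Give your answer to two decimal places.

24.70°

Two edge vectors: Shot 2→Shot 3 = (394, -133, 71.9), Shot 2→Shot 4 = (347, -160, 83).
Normal n = (Shot 2→Shot 3) × (Shot 2→Shot 4) = (465, -7752.7, -16889).
So ∂z/∂x = −n_x/n_z = 0.02753 and ∂z/∂y = −n_y/n_z = −0.45904.
Gradient magnitude |∇z| = √(a² + b²) = √(0.00076 + 0.21072) = 0.45986.
True dip = arctan(0.45986) = 24.70°, dipping toward N (azimuth ≈ 357°).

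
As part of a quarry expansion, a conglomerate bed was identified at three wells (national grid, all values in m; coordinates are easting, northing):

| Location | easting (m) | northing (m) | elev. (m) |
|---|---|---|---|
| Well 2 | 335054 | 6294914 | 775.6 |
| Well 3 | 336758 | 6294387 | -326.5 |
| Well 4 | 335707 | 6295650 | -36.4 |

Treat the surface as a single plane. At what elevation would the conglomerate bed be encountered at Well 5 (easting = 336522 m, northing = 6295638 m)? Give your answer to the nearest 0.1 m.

-663.2 m

Two edge vectors: Well 2→Well 3 = (1704, -527, -1102.1), Well 2→Well 4 = (653, 736, -812).
Normal n = (Well 2→Well 3) × (Well 2→Well 4) = (1239069.6, 663976.7, 1598275).
So ∂z/∂easting = −n_x/n_z = −0.775254321 and ∂z/∂northing = −n_y/n_z = −0.415433327.
Intercept c from Well 2: 775.6 + 259752.06 + 2615117.06 = 2875644.72.
At (336522, 6295638): z = −260890.1 − 2615417.8 + 2875644.72 = -663.2 m.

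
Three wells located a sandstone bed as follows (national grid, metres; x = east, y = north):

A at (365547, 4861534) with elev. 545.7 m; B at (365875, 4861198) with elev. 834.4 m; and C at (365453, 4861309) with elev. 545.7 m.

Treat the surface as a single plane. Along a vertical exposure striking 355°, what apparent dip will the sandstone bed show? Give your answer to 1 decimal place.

Let the plane be z = a·x + b·y + c.
B−A: 328a − 336b = 288.7;  C−A: −94a − 225b = 0.
Solving gives a = 0.61639, b = −0.25751.
Unit vector along 355° is (sin 355°, cos 355°) = (-0.0872, 0.9962).
Slope in that direction = a·(-0.0872) + b·(0.9962) = −0.31026.
Apparent dip = arctan|0.31026| = 17.2° (true dip is 33.7°, so apparent ≤ true as expected).

17.2°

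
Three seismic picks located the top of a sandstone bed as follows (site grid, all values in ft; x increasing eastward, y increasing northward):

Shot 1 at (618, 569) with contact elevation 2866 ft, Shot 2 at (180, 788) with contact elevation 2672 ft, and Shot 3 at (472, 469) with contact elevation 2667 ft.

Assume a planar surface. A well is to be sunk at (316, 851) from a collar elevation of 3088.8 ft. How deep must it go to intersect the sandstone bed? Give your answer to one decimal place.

Two edge vectors: Shot 1→Shot 2 = (-438, 219, -194), Shot 1→Shot 3 = (-146, -100, -199).
Normal n = (Shot 1→Shot 2) × (Shot 1→Shot 3) = (-62981, -58838, 75774).
So ∂z/∂x = −n_x/n_z = 0.83117 and ∂z/∂y = −n_y/n_z = 0.77649.
Intercept c from Shot 1: 2866 − 513.66 − 441.82 = 1910.51.
At (316, 851): z_contact = 262.65 + 660.80 + 1910.51 = 2833.96 ft.
Depth below ground = 3088.8 − 2833.96 = 254.8 ft.

254.8 ft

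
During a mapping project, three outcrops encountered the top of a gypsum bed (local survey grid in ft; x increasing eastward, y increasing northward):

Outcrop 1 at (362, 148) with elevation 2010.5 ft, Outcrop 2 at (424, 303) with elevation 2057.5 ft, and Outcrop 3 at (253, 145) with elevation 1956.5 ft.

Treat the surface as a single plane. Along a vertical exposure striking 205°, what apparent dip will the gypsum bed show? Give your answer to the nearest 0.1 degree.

16.9°

Let the plane be z = a·x + b·y + c.
Outcrop 2−Outcrop 1: 62a + 155b = 47;  Outcrop 3−Outcrop 1: −109a − 3b = −54.
Solving gives a = 0.49249, b = 0.10623.
Unit vector along 205° is (sin 205°, cos 205°) = (-0.4226, -0.9063).
Slope in that direction = a·(-0.4226) + b·(-0.9063) = −0.30441.
Apparent dip = arctan|0.30441| = 16.9° (true dip is 26.7°, so apparent ≤ true as expected).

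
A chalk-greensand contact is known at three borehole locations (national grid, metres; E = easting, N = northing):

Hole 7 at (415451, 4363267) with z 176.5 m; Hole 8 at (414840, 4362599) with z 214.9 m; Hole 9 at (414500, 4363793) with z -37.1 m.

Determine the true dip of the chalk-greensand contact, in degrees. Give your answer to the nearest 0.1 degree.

Let the plane be z = a·E + b·N + c.
Hole 8−Hole 7: −611a − 668b = 38.4;  Hole 9−Hole 7: −951a + 526b = −213.6.
Solving gives a = 0.12804, b = −0.17460.
Gradient magnitude |∇z| = √(a² + b²) = √(0.01639 + 0.03048) = 0.21651.
True dip = arctan(0.21651) = 12.2°, dipping toward NW (azimuth ≈ 324°).

12.2°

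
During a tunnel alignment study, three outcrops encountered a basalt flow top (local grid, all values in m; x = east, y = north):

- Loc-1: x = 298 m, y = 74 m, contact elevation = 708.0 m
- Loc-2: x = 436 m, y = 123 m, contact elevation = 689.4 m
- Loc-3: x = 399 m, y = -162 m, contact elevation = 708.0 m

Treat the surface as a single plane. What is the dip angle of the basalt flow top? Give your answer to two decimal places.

7.25°

Let the plane be z = a·x + b·y + c.
Loc-2−Loc-1: 138a + 49b = −18.6;  Loc-3−Loc-1: 101a − 236b = 0.
Solving gives a = −0.11700, b = −0.05007.
Gradient magnitude |∇z| = √(a² + b²) = √(0.01369 + 0.00251) = 0.12727.
True dip = arctan(0.12727) = 7.25°, dipping toward ENE (azimuth ≈ 067°).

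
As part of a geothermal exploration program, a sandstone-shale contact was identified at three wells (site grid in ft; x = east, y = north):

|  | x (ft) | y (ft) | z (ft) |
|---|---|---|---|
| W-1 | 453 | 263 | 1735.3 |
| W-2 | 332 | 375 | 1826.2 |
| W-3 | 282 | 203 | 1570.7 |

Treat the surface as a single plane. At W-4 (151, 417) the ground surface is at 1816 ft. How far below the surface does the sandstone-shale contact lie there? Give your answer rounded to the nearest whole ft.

22 ft

Let the plane be z = a·x + b·y + c.
W-2−W-1: −121a + 112b = 90.9;  W-3−W-1: −171a − 60b = −164.6.
Solving gives a = 0.49149, b = 1.34259.
Then c = 1735.3 − a·453 − b·263 = 1159.55.
At (151, 417): z_contact = 74.2 + 559.9 + 1159.55 = 1793.6 ft.
Depth below ground = 1816 − 1793.6 = 22 ft.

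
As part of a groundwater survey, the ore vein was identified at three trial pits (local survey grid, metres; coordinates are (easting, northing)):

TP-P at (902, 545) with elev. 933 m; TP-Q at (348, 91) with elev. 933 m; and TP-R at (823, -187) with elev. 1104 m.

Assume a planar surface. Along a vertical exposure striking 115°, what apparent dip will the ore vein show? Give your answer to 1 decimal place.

16.6°

Two edge vectors: TP-P→TP-Q = (-554, -454, 0), TP-P→TP-R = (-79, -732, 171).
Normal n = (TP-P→TP-Q) × (TP-P→TP-R) = (-77634, 94734, 369662).
So ∂z/∂E = −n_x/n_z = 0.21001 and ∂z/∂N = −n_y/n_z = −0.25627.
Unit vector along 115° is (sin 115°, cos 115°) = (0.9063, -0.4226).
Slope in that direction = a·(0.9063) + b·(-0.4226) = 0.29864.
Apparent dip = arctan|0.29864| = 16.6° (true dip is 18.3°, so apparent ≤ true as expected).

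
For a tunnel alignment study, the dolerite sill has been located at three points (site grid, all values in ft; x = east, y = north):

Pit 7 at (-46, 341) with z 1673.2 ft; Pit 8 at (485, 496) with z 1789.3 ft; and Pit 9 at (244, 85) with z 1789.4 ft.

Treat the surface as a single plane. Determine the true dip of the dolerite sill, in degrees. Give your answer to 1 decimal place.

Let the plane be z = a·x + b·y + c.
Pit 8−Pit 7: 531a + 155b = 116.1;  Pit 9−Pit 7: 290a − 256b = 116.2.
Solving gives a = 0.26388, b = −0.15498.
Gradient magnitude |∇z| = √(a² + b²) = √(0.06963 + 0.02402) = 0.30603.
True dip = arctan(0.30603) = 17.0°, dipping toward WNW (azimuth ≈ 300°).

17.0°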